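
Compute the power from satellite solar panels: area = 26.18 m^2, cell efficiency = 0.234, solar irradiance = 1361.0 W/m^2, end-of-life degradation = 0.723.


P = area * eta * S * degradation
P = 26.18 * 0.234 * 1361.0 * 0.723
P = 6028.1205 W

6028.1205 W


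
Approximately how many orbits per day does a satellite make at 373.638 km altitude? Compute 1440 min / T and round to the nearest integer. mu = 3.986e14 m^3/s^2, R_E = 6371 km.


r = 6.744638e+06 m
T = 2*pi*sqrt(r^3/mu) = 5512.5074 s = 91.8751 min
revs/day = 1440 / 91.8751 = 15.6734
Rounded: 16 revolutions per day

16 revolutions per day


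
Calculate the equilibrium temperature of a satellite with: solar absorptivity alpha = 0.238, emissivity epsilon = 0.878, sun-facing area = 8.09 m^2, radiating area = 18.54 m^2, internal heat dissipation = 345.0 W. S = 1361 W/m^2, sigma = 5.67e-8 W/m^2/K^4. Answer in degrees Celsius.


Numerator = alpha*S*A_sun + Q_int = 0.238*1361*8.09 + 345.0 = 2965.4966 W
Denominator = eps*sigma*A_rad = 0.878*5.67e-8*18.54 = 9.229694e-07 W/K^4
T^4 = 3.2129956e+09 K^4
T = 238.0825 K = -35.0675 C

-35.0675 degrees Celsius


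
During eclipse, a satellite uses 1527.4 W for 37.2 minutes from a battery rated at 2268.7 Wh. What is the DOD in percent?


E_used = P * t / 60 = 1527.4 * 37.2 / 60 = 946.9880 Wh
DOD = E_used / E_total * 100 = 946.9880 / 2268.7 * 100
DOD = 41.7414 %

41.7414 %


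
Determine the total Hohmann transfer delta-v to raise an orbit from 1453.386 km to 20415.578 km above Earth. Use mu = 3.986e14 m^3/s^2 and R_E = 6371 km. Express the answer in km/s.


r1 = 7824.3860 km = 7.824386e+06 m
r2 = 26786.5780 km = 2.6786578e+07 m
dv1 = sqrt(mu/r1)*(sqrt(2*r2/(r1+r2)) - 1) = 1742.4880 m/s
dv2 = sqrt(mu/r2)*(1 - sqrt(2*r1/(r1+r2))) = 1263.6956 m/s
total dv = |dv1| + |dv2| = 1742.4880 + 1263.6956 = 3006.1836 m/s = 3.0062 km/s

3.0062 km/s


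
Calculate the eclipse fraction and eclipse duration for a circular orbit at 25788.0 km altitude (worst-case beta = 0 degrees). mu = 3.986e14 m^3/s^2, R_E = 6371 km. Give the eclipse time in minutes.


r = 32159.0000 km
T = 956.5634 min
Eclipse fraction = arcsin(R_E/r)/pi = arcsin(6371.0000/32159.0000)/pi
= arcsin(0.1981094)/pi = 0.06348013
Eclipse duration = 0.06348013 * 956.5634 = 60.7228 min

60.7228 minutes


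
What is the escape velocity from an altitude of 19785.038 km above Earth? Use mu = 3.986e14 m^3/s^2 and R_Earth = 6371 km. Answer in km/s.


r = 6371.0 + 19785.038 = 26156.0380 km = 2.6156038e+07 m
v_esc = sqrt(2*mu/r) = sqrt(2*3.986e14 / 2.6156038e+07)
v_esc = 5520.7447 m/s = 5.5207 km/s

5.5207 km/s


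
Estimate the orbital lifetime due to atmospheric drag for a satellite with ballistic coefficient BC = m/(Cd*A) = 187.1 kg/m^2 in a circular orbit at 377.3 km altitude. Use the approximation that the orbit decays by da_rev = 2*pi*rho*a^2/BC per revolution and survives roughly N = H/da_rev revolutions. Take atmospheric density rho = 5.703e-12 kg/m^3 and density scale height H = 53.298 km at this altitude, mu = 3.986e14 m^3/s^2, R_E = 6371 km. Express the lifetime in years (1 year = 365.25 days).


a = R_E + alt = 6748.3000 km = 6.7483e+06 m
da_rev = 2*pi*rho*a^2/BC = 2*pi*5.703e-12*(6.7483e+06)^2/187.1 = 8.721641 m per revolution
N = H/da_rev = 53298.0000 m / 8.721641 m = 6111.0058 revolutions
P = 2*pi*sqrt(a^3/mu) = 5516.9976 s
lifetime = N*P = 6111.0058 * 5516.9976 = 3.3714404e+07 s = 390.2130 days
years = 390.2130 / 365.25 = 1.0683 years

1.0683 years


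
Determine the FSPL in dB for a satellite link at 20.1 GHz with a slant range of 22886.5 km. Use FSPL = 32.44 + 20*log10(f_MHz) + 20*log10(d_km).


f = 20.1 GHz = 20100.0000 MHz
d = 22886.5 km
FSPL = 32.44 + 20*log10(20100.0000) + 20*log10(22886.5)
FSPL = 32.44 + 86.0639 + 87.1916
FSPL = 205.6955 dB

205.6955 dB


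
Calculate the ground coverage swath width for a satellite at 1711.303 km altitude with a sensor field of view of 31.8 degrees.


FOV = 31.8 deg = 0.5550147 rad
swath = 2 * alt * tan(FOV/2) = 2 * 1711.303 * tan(0.2775074)
swath = 2 * 1711.303 * 0.2848575
swath = 974.9550 km

974.9550 km


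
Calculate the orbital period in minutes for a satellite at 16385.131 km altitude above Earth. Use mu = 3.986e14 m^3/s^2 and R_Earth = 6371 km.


r = 22756.1310 km = 2.2756131e+07 m
T = 2*pi*sqrt(r^3/mu) = 2*pi*sqrt(1.1784069e+22 / 3.986e14)
T = 34163.2248 s = 569.3871 min

569.3871 minutes


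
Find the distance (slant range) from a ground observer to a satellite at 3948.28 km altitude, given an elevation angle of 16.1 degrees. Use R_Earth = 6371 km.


h = 3948.28 km, el = 16.1 deg
d = -R_E*sin(el) + sqrt((R_E*sin(el))^2 + 2*R_E*h + h^2)
d = -6371.0000*sin(0.280998) + sqrt((6371.0000*0.2773147)^2 + 2*6371.0000*3948.28 + 3948.28^2)
d = 6541.0187 km

6541.0187 km


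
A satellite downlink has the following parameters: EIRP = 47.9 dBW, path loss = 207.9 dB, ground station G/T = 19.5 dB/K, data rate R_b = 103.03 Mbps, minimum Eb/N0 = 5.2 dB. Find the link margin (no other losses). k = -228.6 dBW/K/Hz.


C/N0 = EIRP - FSPL + G/T - k = 47.9 - 207.9 + 19.5 - (-228.6)
C/N0 = 88.1000 dB-Hz
R_b = 103.03 Mbps = 1.0303e+08 bps -> 10*log10(R_b) = 80.1296 dB-Hz
Eb/N0 = C/N0 - 10*log10(R_b) = 88.1000 - 80.1296 = 7.9704 dB
Margin = Eb/N0 - Eb/N0_req = 7.9704 - 5.2 = 2.7704 dB (link closes)

2.7704 dB


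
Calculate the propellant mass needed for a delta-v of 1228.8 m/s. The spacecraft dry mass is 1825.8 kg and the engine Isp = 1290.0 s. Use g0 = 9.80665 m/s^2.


ve = Isp * g0 = 1290.0 * 9.80665 = 12650.578500 m/s
mass ratio = exp(dv/ve) = exp(1228.8/12650.578500) = 1.10200792
m_prop = m_dry * (mr - 1) = 1825.8 * (1.10200792 - 1)
m_prop = 186.2461 kg

186.2461 kg


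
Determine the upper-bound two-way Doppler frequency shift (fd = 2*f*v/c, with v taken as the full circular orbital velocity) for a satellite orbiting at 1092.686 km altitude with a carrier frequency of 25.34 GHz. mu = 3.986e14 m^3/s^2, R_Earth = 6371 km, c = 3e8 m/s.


r = 7.463686e+06 m
v = sqrt(mu/r) = 7307.8894 m/s (worst-case radial velocity)
f = 25.34 GHz = 2.534e+10 Hz
fd = 2*f*v/c = 2*2.534e+10*7307.8894/3.0e+08
fd = 1.2345461e+06 Hz

1.2345e+06 Hz


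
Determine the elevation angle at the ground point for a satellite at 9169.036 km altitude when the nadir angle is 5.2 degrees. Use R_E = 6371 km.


r = R_E + alt = 15540.0360 km
Law of sines in the satellite / Earth-center / ground-point triangle:
  sin(nadir)/R_E = sin(90 + el)/r  =>  cos(el) = (r/R_E)*sin(nadir)
cos(el) = (15540.0360 / 6371.0000) * sin(5.2 deg) = 0.2210695
el = arccos(0.2210695) = 77.2281 deg
(Earth-central angle = 90 - nadir - el = 7.5719 deg)

77.2281 degrees


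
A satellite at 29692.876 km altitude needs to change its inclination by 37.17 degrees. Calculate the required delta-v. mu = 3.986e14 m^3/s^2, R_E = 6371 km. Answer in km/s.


r = 36063.8760 km = 3.6063876e+07 m
V = sqrt(mu/r) = 3324.5468 m/s
di = 37.17 deg = 0.6487389 rad
dV = 2*V*sin(di/2) = 2*3324.5468*sin(0.3243694)
dV = 2119.1404 m/s = 2.1191 km/s

2.1191 km/s


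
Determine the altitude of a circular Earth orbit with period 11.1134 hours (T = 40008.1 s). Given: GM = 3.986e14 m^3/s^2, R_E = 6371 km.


T = 40008.1 s
r = (mu*T^2/(4*pi^2))^(1/3) = (3.986e14 * 40008.1^2 / (4*pi^2))^(1/3)
r = 2.5282759e+07 m = 25282.7593 km
alt = r - R_E = 25282.7593 - 6371 = 18911.7593 km

18911.7593 km


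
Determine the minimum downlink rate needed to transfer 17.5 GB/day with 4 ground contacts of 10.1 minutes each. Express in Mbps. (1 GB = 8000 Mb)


total contact time = 4 * 10.1 * 60 = 2424.0000 s
data = 17.5 GB = 140000.0000 Mb
rate = 140000.0000 / 2424.0000 = 57.7558 Mbps

57.7558 Mbps


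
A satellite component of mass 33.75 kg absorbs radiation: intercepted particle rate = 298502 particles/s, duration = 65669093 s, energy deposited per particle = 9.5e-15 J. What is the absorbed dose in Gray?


Total energy deposited = rate * time * E_per
  = 298502 * 65669093 * 9.5e-15 = 0.1862224 J
Dose = E_total / mass = 0.1862224 / 33.75
Dose = 0.0055177 Gy

0.0055 Gy


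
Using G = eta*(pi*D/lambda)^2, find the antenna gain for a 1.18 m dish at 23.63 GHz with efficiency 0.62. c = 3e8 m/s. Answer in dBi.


lambda = c/f = 3e8 / 2.363e+10 = 0.01269573 m
G = eta*(pi*D/lambda)^2 = 0.62*(pi*1.18/0.01269573)^2
G = 52861.6096 (linear)
G = 10*log10(52861.6096) = 47.2314 dBi

47.2314 dBi


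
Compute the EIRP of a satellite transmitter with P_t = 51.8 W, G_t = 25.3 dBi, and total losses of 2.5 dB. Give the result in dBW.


Pt = 51.8 W = 17.1433 dBW
EIRP = Pt_dBW + Gt - losses = 17.1433 + 25.3 - 2.5 = 39.9433 dBW

39.9433 dBW


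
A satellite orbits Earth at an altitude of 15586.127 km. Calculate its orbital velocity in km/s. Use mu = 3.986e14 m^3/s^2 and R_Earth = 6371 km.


r = R_E + alt = 6371.0 + 15586.127 = 21957.1270 km = 2.1957127e+07 m
v = sqrt(mu/r) = sqrt(3.986e14 / 2.1957127e+07) = 4260.6994 m/s = 4.2607 km/s

4.2607 km/s


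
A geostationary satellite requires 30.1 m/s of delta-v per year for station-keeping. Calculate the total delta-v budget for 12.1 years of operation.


dV = rate * years = 30.1 * 12.1
dV = 364.2100 m/s

364.2100 m/s


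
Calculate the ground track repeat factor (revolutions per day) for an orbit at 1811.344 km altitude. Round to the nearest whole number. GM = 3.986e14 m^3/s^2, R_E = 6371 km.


r = 8.182344e+06 m
T = 2*pi*sqrt(r^3/mu) = 7365.9340 s = 122.7656 min
revs/day = 1440 / 122.7656 = 11.7297
Rounded: 12 revolutions per day

12 revolutions per day


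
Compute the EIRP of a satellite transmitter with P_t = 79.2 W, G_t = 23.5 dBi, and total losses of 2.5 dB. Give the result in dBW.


Pt = 79.2 W = 18.9873 dBW
EIRP = Pt_dBW + Gt - losses = 18.9873 + 23.5 - 2.5 = 39.9873 dBW

39.9873 dBW


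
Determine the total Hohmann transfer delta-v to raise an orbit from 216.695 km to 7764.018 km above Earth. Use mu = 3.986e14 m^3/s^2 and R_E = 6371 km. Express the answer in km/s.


r1 = 6587.6950 km = 6.587695e+06 m
r2 = 14135.0180 km = 1.4135018e+07 m
dv1 = sqrt(mu/r1)*(sqrt(2*r2/(r1+r2)) - 1) = 1306.7441 m/s
dv2 = sqrt(mu/r2)*(1 - sqrt(2*r1/(r1+r2))) = 1076.0438 m/s
total dv = |dv1| + |dv2| = 1306.7441 + 1076.0438 = 2382.7879 m/s = 2.3828 km/s

2.3828 km/s


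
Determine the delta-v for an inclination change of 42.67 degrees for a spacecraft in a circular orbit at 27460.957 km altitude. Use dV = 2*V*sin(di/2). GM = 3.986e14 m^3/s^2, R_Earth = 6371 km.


r = 33831.9570 km = 3.3831957e+07 m
V = sqrt(mu/r) = 3432.4569 m/s
di = 42.67 deg = 0.744732 rad
dV = 2*V*sin(di/2) = 2*3432.4569*sin(0.372366)
dV = 2497.5950 m/s = 2.4976 km/s

2.4976 km/s


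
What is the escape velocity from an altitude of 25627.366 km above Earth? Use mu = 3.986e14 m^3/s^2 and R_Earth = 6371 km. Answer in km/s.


r = 6371.0 + 25627.366 = 31998.3660 km = 3.1998366e+07 m
v_esc = sqrt(2*mu/r) = sqrt(2*3.986e14 / 3.1998366e+07)
v_esc = 4991.3698 m/s = 4.9914 km/s

4.9914 km/s


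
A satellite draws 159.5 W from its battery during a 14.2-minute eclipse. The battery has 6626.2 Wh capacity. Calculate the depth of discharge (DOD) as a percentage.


E_used = P * t / 60 = 159.5 * 14.2 / 60 = 37.7483 Wh
DOD = E_used / E_total * 100 = 37.7483 / 6626.2 * 100
DOD = 0.569683 %

0.5697 %


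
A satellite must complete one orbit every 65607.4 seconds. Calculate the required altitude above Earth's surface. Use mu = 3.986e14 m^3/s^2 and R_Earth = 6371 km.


T = 65607.4 s
r = (mu*T^2/(4*pi^2))^(1/3) = (3.986e14 * 65607.4^2 / (4*pi^2))^(1/3)
r = 3.5158289e+07 m = 35158.2895 km
alt = r - R_E = 35158.2895 - 6371 = 28787.2895 km

28787.2895 km


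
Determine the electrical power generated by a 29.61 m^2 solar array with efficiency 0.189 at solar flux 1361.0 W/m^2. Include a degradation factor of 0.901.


P = area * eta * S * degradation
P = 29.61 * 0.189 * 1361.0 * 0.901
P = 6862.5122 W

6862.5122 W


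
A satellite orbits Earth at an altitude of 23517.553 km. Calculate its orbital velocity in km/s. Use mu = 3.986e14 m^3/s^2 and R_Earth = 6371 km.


r = R_E + alt = 6371.0 + 23517.553 = 29888.5530 km = 2.9888553e+07 m
v = sqrt(mu/r) = sqrt(3.986e14 / 2.9888553e+07) = 3651.8775 m/s = 3.6519 km/s

3.6519 km/s


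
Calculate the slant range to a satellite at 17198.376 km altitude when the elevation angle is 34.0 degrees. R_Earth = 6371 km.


h = 17198.376 km, el = 34.0 deg
d = -R_E*sin(el) + sqrt((R_E*sin(el))^2 + 2*R_E*h + h^2)
d = -6371.0000*sin(0.5934119) + sqrt((6371.0000*0.5591929)^2 + 2*6371.0000*17198.376 + 17198.376^2)
d = 19407.3209 km

19407.3209 km


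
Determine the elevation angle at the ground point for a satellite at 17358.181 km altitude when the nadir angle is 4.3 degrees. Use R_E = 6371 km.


r = R_E + alt = 23729.1810 km
Law of sines in the satellite / Earth-center / ground-point triangle:
  sin(nadir)/R_E = sin(90 + el)/r  =>  cos(el) = (r/R_E)*sin(nadir)
cos(el) = (23729.1810 / 6371.0000) * sin(4.3 deg) = 0.2792629
el = arccos(0.2792629) = 73.7838 deg
(Earth-central angle = 90 - nadir - el = 11.9162 deg)

73.7838 degrees


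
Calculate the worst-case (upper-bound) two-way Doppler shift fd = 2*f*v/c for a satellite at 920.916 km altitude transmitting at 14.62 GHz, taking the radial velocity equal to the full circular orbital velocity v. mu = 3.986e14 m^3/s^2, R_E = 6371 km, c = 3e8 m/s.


r = 7.291916e+06 m
v = sqrt(mu/r) = 7393.4615 m/s (worst-case radial velocity)
f = 14.62 GHz = 1.462e+10 Hz
fd = 2*f*v/c = 2*1.462e+10*7393.4615/3.0e+08
fd = 720616.0524 Hz

720616.0524 Hz


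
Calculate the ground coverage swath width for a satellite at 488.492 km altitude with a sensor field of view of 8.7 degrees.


FOV = 8.7 deg = 0.1518436 rad
swath = 2 * alt * tan(FOV/2) = 2 * 488.492 * tan(0.07592182)
swath = 2 * 488.492 * 0.07606803
swath = 74.3173 km

74.3173 km


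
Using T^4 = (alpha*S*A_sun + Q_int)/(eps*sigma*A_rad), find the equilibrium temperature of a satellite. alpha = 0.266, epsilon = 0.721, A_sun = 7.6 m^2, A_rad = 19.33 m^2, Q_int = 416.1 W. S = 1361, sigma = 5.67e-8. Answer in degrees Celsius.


Numerator = alpha*S*A_sun + Q_int = 0.266*1361*7.6 + 416.1 = 3167.4976 W
Denominator = eps*sigma*A_rad = 0.721*5.67e-8*19.33 = 7.9022393e-07 W/K^4
T^4 = 4.0083544e+09 K^4
T = 251.6179 K = -21.5321 C

-21.5321 degrees Celsius


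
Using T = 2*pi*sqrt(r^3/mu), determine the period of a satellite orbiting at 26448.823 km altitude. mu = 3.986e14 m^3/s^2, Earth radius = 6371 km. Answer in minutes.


r = 32819.8230 km = 3.2819823e+07 m
T = 2*pi*sqrt(r^3/mu) = 2*pi*sqrt(3.535157e+22 / 3.986e14)
T = 59171.9080 s = 986.1985 min

986.1985 minutes


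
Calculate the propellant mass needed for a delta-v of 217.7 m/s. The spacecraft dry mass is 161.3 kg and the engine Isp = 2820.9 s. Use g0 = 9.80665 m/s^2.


ve = Isp * g0 = 2820.9 * 9.80665 = 27663.578985 m/s
mass ratio = exp(dv/ve) = exp(217.7/27663.578985) = 1.00790060
m_prop = m_dry * (mr - 1) = 161.3 * (1.00790060 - 1)
m_prop = 1.2744 kg

1.2744 kg


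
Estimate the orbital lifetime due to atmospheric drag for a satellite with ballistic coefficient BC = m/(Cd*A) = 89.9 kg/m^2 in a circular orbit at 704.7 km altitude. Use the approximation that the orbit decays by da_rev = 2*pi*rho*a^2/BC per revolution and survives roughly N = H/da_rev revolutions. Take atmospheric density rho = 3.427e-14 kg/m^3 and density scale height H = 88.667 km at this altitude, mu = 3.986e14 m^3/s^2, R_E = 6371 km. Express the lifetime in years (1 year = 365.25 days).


a = R_E + alt = 7075.7000 km = 7.0757e+06 m
da_rev = 2*pi*rho*a^2/BC = 2*pi*3.427e-14*(7.0757e+06)^2/89.9 = 0.119914887 m per revolution
N = H/da_rev = 88667.0000 m / 0.119914887 m = 739416.1147 revolutions
P = 2*pi*sqrt(a^3/mu) = 5923.3219 s
lifetime = N*P = 739416.1147 * 5923.3219 = 4.3797997e+09 s = 50692.1261 days
years = 50692.1261 / 365.25 = 138.7875 years

138.7875 years


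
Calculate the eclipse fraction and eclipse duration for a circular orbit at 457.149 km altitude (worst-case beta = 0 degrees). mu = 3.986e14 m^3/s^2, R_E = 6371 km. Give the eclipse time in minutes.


r = 6828.1490 km
T = 93.5868 min
Eclipse fraction = arcsin(R_E/r)/pi = arcsin(6371.0000/6828.1490)/pi
= arcsin(0.9330494)/pi = 0.3828625
Eclipse duration = 0.3828625 * 93.5868 = 35.8309 min

35.8309 minutes


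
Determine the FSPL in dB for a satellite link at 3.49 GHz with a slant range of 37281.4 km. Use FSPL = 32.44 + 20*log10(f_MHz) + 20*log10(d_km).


f = 3.49 GHz = 3490.0000 MHz
d = 37281.4 km
FSPL = 32.44 + 20*log10(3490.0000) + 20*log10(37281.4)
FSPL = 32.44 + 70.8565 + 91.4298
FSPL = 194.7264 dB

194.7264 dB


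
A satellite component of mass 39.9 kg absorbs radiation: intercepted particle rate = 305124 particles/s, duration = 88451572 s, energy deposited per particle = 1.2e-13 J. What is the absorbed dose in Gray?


Total energy deposited = rate * time * E_per
  = 305124 * 88451572 * 1.2e-13 = 3.2386 J
Dose = E_total / mass = 3.2386 / 39.9
Dose = 0.08116901 Gy

0.0812 Gy


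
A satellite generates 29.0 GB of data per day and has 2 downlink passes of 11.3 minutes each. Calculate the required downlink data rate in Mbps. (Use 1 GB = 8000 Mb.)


total contact time = 2 * 11.3 * 60 = 1356.0000 s
data = 29.0 GB = 232000.0000 Mb
rate = 232000.0000 / 1356.0000 = 171.0914 Mbps

171.0914 Mbps


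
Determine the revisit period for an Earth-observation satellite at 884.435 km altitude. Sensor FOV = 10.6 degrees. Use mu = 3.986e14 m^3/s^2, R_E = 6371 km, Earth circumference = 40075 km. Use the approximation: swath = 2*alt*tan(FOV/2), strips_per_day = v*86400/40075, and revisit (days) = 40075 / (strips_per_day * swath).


swath = 2*884.435*tan(0.09250245) = 164.0931 km
v = sqrt(mu/r) = 7412.0257 m/s = 7.4120 km/s
strips/day = v*86400/40075 = 7.4120*86400/40075 = 15.9800
coverage/day = strips * swath = 15.9800 * 164.0931 = 2622.2100 km
revisit = 40075 / 2622.2100 = 15.2829 days

15.2829 days


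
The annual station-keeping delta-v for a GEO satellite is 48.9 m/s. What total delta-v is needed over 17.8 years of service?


dV = rate * years = 48.9 * 17.8
dV = 870.4200 m/s

870.4200 m/s


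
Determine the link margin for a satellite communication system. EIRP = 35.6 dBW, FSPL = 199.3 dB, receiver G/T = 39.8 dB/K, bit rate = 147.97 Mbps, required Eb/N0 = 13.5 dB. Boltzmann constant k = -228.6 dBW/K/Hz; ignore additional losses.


C/N0 = EIRP - FSPL + G/T - k = 35.6 - 199.3 + 39.8 - (-228.6)
C/N0 = 104.7000 dB-Hz
R_b = 147.97 Mbps = 1.4797e+08 bps -> 10*log10(R_b) = 81.7017 dB-Hz
Eb/N0 = C/N0 - 10*log10(R_b) = 104.7000 - 81.7017 = 22.9983 dB
Margin = Eb/N0 - Eb/N0_req = 22.9983 - 13.5 = 9.4983 dB (link closes)

9.4983 dB


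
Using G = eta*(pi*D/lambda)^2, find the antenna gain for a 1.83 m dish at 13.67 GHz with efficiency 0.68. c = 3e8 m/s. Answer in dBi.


lambda = c/f = 3e8 / 1.367e+10 = 0.02194587 m
G = eta*(pi*D/lambda)^2 = 0.68*(pi*1.83/0.02194587)^2
G = 46666.5137 (linear)
G = 10*log10(46666.5137) = 46.6901 dBi

46.6901 dBi


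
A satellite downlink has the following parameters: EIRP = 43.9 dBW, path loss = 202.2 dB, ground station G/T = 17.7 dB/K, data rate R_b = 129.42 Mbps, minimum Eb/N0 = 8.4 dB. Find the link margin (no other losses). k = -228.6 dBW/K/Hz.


C/N0 = EIRP - FSPL + G/T - k = 43.9 - 202.2 + 17.7 - (-228.6)
C/N0 = 88.0000 dB-Hz
R_b = 129.42 Mbps = 1.2942e+08 bps -> 10*log10(R_b) = 81.1200 dB-Hz
Eb/N0 = C/N0 - 10*log10(R_b) = 88.0000 - 81.1200 = 6.8800 dB
Margin = Eb/N0 - Eb/N0_req = 6.8800 - 8.4 = -1.5200 dB (negative margin: link does not close)

-1.5200 dB


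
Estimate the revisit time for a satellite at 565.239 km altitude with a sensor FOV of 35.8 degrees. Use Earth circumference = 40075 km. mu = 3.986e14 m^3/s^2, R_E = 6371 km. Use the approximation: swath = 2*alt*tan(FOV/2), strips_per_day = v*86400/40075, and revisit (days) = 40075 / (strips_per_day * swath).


swath = 2*565.239*tan(0.3124139) = 365.1344 km
v = sqrt(mu/r) = 7580.6531 m/s = 7.5807 km/s
strips/day = v*86400/40075 = 7.5807*86400/40075 = 16.3436
coverage/day = strips * swath = 16.3436 * 365.1344 = 5967.5991 km
revisit = 40075 / 5967.5991 = 6.7154 days

6.7154 days


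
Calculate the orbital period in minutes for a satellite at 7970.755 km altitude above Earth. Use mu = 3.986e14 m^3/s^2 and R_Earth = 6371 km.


r = 14341.7550 km = 1.4341755e+07 m
T = 2*pi*sqrt(r^3/mu) = 2*pi*sqrt(2.9498973e+21 / 3.986e14)
T = 17092.8574 s = 284.8810 min

284.8810 minutes


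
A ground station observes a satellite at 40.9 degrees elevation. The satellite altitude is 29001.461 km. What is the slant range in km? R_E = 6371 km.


h = 29001.461 km, el = 40.9 deg
d = -R_E*sin(el) + sqrt((R_E*sin(el))^2 + 2*R_E*h + h^2)
d = -6371.0000*sin(0.7138397) + sqrt((6371.0000*0.6547408)^2 + 2*6371.0000*29001.461 + 29001.461^2)
d = 30871.7847 km

30871.7847 km


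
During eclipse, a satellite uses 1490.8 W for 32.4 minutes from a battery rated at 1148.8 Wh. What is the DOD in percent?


E_used = P * t / 60 = 1490.8 * 32.4 / 60 = 805.0320 Wh
DOD = E_used / E_total * 100 = 805.0320 / 1148.8 * 100
DOD = 70.0759 %

70.0759 %


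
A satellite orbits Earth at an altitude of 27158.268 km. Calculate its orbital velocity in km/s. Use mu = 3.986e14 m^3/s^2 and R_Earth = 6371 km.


r = R_E + alt = 6371.0 + 27158.268 = 33529.2680 km = 3.3529268e+07 m
v = sqrt(mu/r) = sqrt(3.986e14 / 3.3529268e+07) = 3447.9155 m/s = 3.4479 km/s

3.4479 km/s


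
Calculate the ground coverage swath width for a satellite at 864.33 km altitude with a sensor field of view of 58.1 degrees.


FOV = 58.1 deg = 1.0140 rad
swath = 2 * alt * tan(FOV/2) = 2 * 864.33 * tan(0.5070181)
swath = 2 * 864.33 * 0.5554504
swath = 960.1849 km

960.1849 km


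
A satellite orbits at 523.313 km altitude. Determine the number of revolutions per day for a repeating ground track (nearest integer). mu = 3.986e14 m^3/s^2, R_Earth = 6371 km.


r = 6.894313e+06 m
T = 2*pi*sqrt(r^3/mu) = 5697.0196 s = 94.9503 min
revs/day = 1440 / 94.9503 = 15.1658
Rounded: 15 revolutions per day

15 revolutions per day


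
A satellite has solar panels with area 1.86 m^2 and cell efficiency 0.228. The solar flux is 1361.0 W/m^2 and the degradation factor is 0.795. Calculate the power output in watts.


P = area * eta * S * degradation
P = 1.86 * 0.228 * 1361.0 * 0.795
P = 458.8524 W

458.8524 W


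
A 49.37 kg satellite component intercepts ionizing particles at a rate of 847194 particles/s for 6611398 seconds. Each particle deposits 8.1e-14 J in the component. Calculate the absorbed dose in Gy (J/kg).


Total energy deposited = rate * time * E_per
  = 847194 * 6611398 * 8.1e-14 = 0.4536921 J
Dose = E_total / mass = 0.4536921 / 49.37
Dose = 0.009189631 Gy

0.0092 Gy


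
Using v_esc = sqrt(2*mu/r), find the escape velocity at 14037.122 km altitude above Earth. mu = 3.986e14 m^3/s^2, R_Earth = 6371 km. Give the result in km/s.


r = 6371.0 + 14037.122 = 20408.1220 km = 2.0408122e+07 m
v_esc = sqrt(2*mu/r) = sqrt(2*3.986e14 / 2.0408122e+07)
v_esc = 6250.0303 m/s = 6.2500 km/s

6.2500 km/s


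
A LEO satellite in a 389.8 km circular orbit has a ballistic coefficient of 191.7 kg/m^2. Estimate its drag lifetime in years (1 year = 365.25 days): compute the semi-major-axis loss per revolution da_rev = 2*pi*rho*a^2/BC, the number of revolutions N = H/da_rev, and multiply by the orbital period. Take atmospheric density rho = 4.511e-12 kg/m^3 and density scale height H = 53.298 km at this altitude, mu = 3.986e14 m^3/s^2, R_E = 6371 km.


a = R_E + alt = 6760.8000 km = 6.7608e+06 m
da_rev = 2*pi*rho*a^2/BC = 2*pi*4.511e-12*(6.7608e+06)^2/191.7 = 6.758133 m per revolution
N = H/da_rev = 53298.0000 m / 6.758133 m = 7886.4972 revolutions
P = 2*pi*sqrt(a^3/mu) = 5532.3335 s
lifetime = N*P = 7886.4972 * 5532.3335 = 4.3630733e+07 s = 504.9853 days
years = 504.9853 / 365.25 = 1.3826 years

1.3826 years


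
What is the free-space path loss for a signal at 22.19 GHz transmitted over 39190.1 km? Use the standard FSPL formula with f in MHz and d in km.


f = 22.19 GHz = 22190.0000 MHz
d = 39190.1 km
FSPL = 32.44 + 20*log10(22190.0000) + 20*log10(39190.1)
FSPL = 32.44 + 86.9231 + 91.8635
FSPL = 211.2267 dB

211.2267 dB


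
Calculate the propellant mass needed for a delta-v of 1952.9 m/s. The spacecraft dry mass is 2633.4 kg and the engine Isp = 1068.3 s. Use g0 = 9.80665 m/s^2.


ve = Isp * g0 = 1068.3 * 9.80665 = 10476.444195 m/s
mass ratio = exp(dv/ve) = exp(1952.9/10476.444195) = 1.20491457
m_prop = m_dry * (mr - 1) = 2633.4 * (1.20491457 - 1)
m_prop = 539.6220 kg

539.6220 kg


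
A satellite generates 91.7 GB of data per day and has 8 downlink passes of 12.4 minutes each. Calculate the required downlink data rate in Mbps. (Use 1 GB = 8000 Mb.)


total contact time = 8 * 12.4 * 60 = 5952.0000 s
data = 91.7 GB = 733600.0000 Mb
rate = 733600.0000 / 5952.0000 = 123.2527 Mbps

123.2527 Mbps


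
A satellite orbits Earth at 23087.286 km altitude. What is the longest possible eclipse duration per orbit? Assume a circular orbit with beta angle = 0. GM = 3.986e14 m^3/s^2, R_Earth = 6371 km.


r = 29458.2860 km
T = 838.6315 min
Eclipse fraction = arcsin(R_E/r)/pi = arcsin(6371.0000/29458.2860)/pi
= arcsin(0.2162719)/pi = 0.06938977
Eclipse duration = 0.06938977 * 838.6315 = 58.1924 min

58.1924 minutes


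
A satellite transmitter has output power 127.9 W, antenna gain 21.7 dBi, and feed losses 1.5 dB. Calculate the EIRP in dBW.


Pt = 127.9 W = 21.0687 dBW
EIRP = Pt_dBW + Gt - losses = 21.0687 + 21.7 - 1.5 = 41.2687 dBW

41.2687 dBW


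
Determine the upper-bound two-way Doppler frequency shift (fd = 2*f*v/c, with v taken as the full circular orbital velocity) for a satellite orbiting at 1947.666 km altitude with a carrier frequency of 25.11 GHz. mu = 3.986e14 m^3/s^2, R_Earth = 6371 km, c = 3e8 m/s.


r = 8.318666e+06 m
v = sqrt(mu/r) = 6922.1627 m/s (worst-case radial velocity)
f = 25.11 GHz = 2.511e+10 Hz
fd = 2*f*v/c = 2*2.511e+10*6922.1627/3.0e+08
fd = 1.15877e+06 Hz

1.1588e+06 Hz


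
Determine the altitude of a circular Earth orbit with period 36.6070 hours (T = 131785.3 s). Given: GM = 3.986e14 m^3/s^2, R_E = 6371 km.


T = 131785.3 s
r = (mu*T^2/(4*pi^2))^(1/3) = (3.986e14 * 131785.3^2 / (4*pi^2))^(1/3)
r = 5.5971958e+07 m = 55971.9579 km
alt = r - R_E = 55971.9579 - 6371 = 49600.9579 km

49600.9579 km


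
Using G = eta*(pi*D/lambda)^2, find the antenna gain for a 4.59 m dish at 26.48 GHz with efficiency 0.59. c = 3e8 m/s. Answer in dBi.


lambda = c/f = 3e8 / 2.648e+10 = 0.01132931 m
G = eta*(pi*D/lambda)^2 = 0.59*(pi*4.59/0.01132931)^2
G = 955807.8217 (linear)
G = 10*log10(955807.8217) = 59.8037 dBi

59.8037 dBi


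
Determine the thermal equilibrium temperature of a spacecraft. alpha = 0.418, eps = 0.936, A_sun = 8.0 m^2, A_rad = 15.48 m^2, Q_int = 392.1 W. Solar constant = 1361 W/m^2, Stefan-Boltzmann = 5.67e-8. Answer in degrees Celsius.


Numerator = alpha*S*A_sun + Q_int = 0.418*1361*8.0 + 392.1 = 4943.2840 W
Denominator = eps*sigma*A_rad = 0.936*5.67e-8*15.48 = 8.2154218e-07 W/K^4
T^4 = 6.0170788e+09 K^4
T = 278.5136 K = 5.3636 C

5.3636 degrees Celsius


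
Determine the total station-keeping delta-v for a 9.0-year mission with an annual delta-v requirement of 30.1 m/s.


dV = rate * years = 30.1 * 9.0
dV = 270.9000 m/s

270.9000 m/s


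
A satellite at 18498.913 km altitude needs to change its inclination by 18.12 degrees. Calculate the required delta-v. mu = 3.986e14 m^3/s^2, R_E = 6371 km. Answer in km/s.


r = 24869.9130 km = 2.4869913e+07 m
V = sqrt(mu/r) = 4003.4233 m/s
di = 18.12 deg = 0.3162537 rad
dV = 2*V*sin(di/2) = 2*4003.4233*sin(0.1581268)
dV = 1260.8276 m/s = 1.2608 km/s

1.2608 km/s


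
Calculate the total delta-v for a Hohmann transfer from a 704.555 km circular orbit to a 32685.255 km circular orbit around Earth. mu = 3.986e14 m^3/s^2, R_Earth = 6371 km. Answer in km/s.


r1 = 7075.5550 km = 7.075555e+06 m
r2 = 39056.2550 km = 3.9056255e+07 m
dv1 = sqrt(mu/r1)*(sqrt(2*r2/(r1+r2)) - 1) = 2261.0619 m/s
dv2 = sqrt(mu/r2)*(1 - sqrt(2*r1/(r1+r2))) = 1425.2817 m/s
total dv = |dv1| + |dv2| = 2261.0619 + 1425.2817 = 3686.3436 m/s = 3.6863 km/s

3.6863 km/s


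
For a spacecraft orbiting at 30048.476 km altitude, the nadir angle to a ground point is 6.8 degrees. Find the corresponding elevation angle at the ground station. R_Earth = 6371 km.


r = R_E + alt = 36419.4760 km
Law of sines in the satellite / Earth-center / ground-point triangle:
  sin(nadir)/R_E = sin(90 + el)/r  =>  cos(el) = (r/R_E)*sin(nadir)
cos(el) = (36419.4760 / 6371.0000) * sin(6.8 deg) = 0.6768499
el = arccos(0.6768499) = 47.4020 deg
(Earth-central angle = 90 - nadir - el = 35.7980 deg)

47.4020 degrees


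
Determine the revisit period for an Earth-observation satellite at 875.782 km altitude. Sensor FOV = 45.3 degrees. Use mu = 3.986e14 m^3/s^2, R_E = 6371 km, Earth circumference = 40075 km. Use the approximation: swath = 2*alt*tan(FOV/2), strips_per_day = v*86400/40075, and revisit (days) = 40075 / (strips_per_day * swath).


swath = 2*875.782*tan(0.3953171) = 730.8998 km
v = sqrt(mu/r) = 7416.4496 m/s = 7.4164 km/s
strips/day = v*86400/40075 = 7.4164*86400/40075 = 15.9896
coverage/day = strips * swath = 15.9896 * 730.8998 = 11686.7587 km
revisit = 40075 / 11686.7587 = 3.4291 days

3.4291 days


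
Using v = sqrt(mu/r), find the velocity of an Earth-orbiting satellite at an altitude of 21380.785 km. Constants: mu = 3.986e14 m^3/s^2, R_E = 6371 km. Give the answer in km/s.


r = R_E + alt = 6371.0 + 21380.785 = 27751.7850 km = 2.7751785e+07 m
v = sqrt(mu/r) = sqrt(3.986e14 / 2.7751785e+07) = 3789.8602 m/s = 3.7899 km/s

3.7899 km/s


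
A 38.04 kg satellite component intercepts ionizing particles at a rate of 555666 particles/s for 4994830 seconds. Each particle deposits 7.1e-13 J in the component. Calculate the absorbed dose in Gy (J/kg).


Total energy deposited = rate * time * E_per
  = 555666 * 4994830 * 7.1e-13 = 1.9706 J
Dose = E_total / mass = 1.9706 / 38.04
Dose = 0.0518027 Gy

0.0518 Gy


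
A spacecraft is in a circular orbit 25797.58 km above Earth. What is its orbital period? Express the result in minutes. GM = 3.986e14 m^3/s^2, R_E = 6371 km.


r = 32168.5800 km = 3.216858e+07 m
T = 2*pi*sqrt(r^3/mu) = 2*pi*sqrt(3.3288611e+22 / 3.986e14)
T = 57419.4538 s = 956.9909 min

956.9909 minutes


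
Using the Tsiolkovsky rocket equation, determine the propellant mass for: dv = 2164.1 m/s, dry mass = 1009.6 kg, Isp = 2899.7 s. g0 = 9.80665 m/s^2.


ve = Isp * g0 = 2899.7 * 9.80665 = 28436.343005 m/s
mass ratio = exp(dv/ve) = exp(2164.1/28436.343005) = 1.07907405
m_prop = m_dry * (mr - 1) = 1009.6 * (1.07907405 - 1)
m_prop = 79.8332 kg

79.8332 kg


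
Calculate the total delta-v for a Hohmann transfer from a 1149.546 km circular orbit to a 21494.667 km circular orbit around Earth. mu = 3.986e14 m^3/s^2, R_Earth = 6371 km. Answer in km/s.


r1 = 7520.5460 km = 7.520546e+06 m
r2 = 27865.6670 km = 2.7865667e+07 m
dv1 = sqrt(mu/r1)*(sqrt(2*r2/(r1+r2)) - 1) = 1856.2213 m/s
dv2 = sqrt(mu/r2)*(1 - sqrt(2*r1/(r1+r2))) = 1316.3153 m/s
total dv = |dv1| + |dv2| = 1856.2213 + 1316.3153 = 3172.5366 m/s = 3.1725 km/s

3.1725 km/s


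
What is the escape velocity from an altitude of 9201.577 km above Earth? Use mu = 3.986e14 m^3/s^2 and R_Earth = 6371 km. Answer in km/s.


r = 6371.0 + 9201.577 = 15572.5770 km = 1.5572577e+07 m
v_esc = sqrt(2*mu/r) = sqrt(2*3.986e14 / 1.5572577e+07)
v_esc = 7154.8973 m/s = 7.1549 km/s

7.1549 km/s


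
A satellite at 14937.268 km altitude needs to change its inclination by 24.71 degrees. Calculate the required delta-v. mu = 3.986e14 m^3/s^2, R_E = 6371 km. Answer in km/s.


r = 21308.2680 km = 2.1308268e+07 m
V = sqrt(mu/r) = 4325.0843 m/s
di = 24.71 deg = 0.4312709 rad
dV = 2*V*sin(di/2) = 2*4325.0843*sin(0.2156354)
dV = 1850.8609 m/s = 1.8509 km/s

1.8509 km/s


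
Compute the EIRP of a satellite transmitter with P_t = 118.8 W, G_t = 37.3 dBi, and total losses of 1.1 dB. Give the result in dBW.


Pt = 118.8 W = 20.7482 dBW
EIRP = Pt_dBW + Gt - losses = 20.7482 + 37.3 - 1.1 = 56.9482 dBW

56.9482 dBW


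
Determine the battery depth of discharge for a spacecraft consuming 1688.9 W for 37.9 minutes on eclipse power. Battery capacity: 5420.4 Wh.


E_used = P * t / 60 = 1688.9 * 37.9 / 60 = 1066.8218 Wh
DOD = E_used / E_total * 100 = 1066.8218 / 5420.4 * 100
DOD = 19.6816 %

19.6816 %


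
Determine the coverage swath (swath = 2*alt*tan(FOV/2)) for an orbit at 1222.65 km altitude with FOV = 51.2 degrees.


FOV = 51.2 deg = 0.8936086 rad
swath = 2 * alt * tan(FOV/2) = 2 * 1222.65 * tan(0.4468043)
swath = 2 * 1222.65 * 0.4791197
swath = 1171.5915 km

1171.5915 km


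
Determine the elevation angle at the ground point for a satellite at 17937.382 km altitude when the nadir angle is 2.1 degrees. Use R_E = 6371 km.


r = R_E + alt = 24308.3820 km
Law of sines in the satellite / Earth-center / ground-point triangle:
  sin(nadir)/R_E = sin(90 + el)/r  =>  cos(el) = (r/R_E)*sin(nadir)
cos(el) = (24308.3820 / 6371.0000) * sin(2.1 deg) = 0.1398131
el = arccos(0.1398131) = 81.9630 deg
(Earth-central angle = 90 - nadir - el = 5.9370 deg)

81.9630 degrees


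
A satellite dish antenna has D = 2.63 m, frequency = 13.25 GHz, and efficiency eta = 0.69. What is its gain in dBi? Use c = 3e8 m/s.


lambda = c/f = 3e8 / 1.325e+10 = 0.02264151 m
G = eta*(pi*D/lambda)^2 = 0.69*(pi*2.63/0.02264151)^2
G = 91886.0495 (linear)
G = 10*log10(91886.0495) = 49.6325 dBi

49.6325 dBi


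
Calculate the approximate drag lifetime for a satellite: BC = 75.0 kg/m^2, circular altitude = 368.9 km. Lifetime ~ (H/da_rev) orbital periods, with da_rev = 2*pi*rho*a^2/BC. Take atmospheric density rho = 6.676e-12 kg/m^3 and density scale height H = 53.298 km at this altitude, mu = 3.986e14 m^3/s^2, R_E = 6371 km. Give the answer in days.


a = R_E + alt = 6739.9000 km = 6.7399e+06 m
da_rev = 2*pi*rho*a^2/BC = 2*pi*6.676e-12*(6.7399e+06)^2/75.0 = 25.406324 m per revolution
N = H/da_rev = 53298.0000 m / 25.406324 m = 2097.8241 revolutions
P = 2*pi*sqrt(a^3/mu) = 5506.6998 s
lifetime = N*P = 2097.8241 * 5506.6998 = 1.1552088e+07 s = 133.7047 days

133.7047 days


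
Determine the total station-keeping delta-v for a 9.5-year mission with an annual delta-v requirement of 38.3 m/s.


dV = rate * years = 38.3 * 9.5
dV = 363.8500 m/s

363.8500 m/s


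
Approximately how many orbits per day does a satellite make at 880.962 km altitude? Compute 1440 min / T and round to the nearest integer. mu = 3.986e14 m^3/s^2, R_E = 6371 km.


r = 7.251962e+06 m
T = 2*pi*sqrt(r^3/mu) = 6146.0275 s = 102.4338 min
revs/day = 1440 / 102.4338 = 14.0579
Rounded: 14 revolutions per day

14 revolutions per day


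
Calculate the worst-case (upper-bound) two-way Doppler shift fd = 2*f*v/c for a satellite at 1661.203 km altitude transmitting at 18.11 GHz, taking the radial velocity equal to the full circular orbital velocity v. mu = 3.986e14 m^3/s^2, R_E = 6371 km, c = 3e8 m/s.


r = 8.032203e+06 m
v = sqrt(mu/r) = 7044.5184 m/s (worst-case radial velocity)
f = 18.11 GHz = 1.811e+10 Hz
fd = 2*f*v/c = 2*1.811e+10*7044.5184/3.0e+08
fd = 850508.1908 Hz

850508.1908 Hz


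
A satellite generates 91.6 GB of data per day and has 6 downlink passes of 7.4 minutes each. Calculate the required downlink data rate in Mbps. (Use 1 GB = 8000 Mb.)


total contact time = 6 * 7.4 * 60 = 2664.0000 s
data = 91.6 GB = 732800.0000 Mb
rate = 732800.0000 / 2664.0000 = 275.0751 Mbps

275.0751 Mbps


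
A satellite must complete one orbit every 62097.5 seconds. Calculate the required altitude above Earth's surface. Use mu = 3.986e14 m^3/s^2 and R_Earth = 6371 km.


T = 62097.5 s
r = (mu*T^2/(4*pi^2))^(1/3) = (3.986e14 * 62097.5^2 / (4*pi^2))^(1/3)
r = 3.389289e+07 m = 33892.8896 km
alt = r - R_E = 33892.8896 - 6371 = 27521.8896 km

27521.8896 km


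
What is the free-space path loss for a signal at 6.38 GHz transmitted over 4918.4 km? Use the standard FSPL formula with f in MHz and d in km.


f = 6.38 GHz = 6380.0000 MHz
d = 4918.4 km
FSPL = 32.44 + 20*log10(6380.0000) + 20*log10(4918.4)
FSPL = 32.44 + 76.0964 + 73.8365
FSPL = 182.3729 dB

182.3729 dB


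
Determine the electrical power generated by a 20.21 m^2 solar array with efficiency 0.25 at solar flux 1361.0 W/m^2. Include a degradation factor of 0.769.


P = area * eta * S * degradation
P = 20.21 * 0.25 * 1361.0 * 0.769
P = 5287.9920 W

5287.9920 W


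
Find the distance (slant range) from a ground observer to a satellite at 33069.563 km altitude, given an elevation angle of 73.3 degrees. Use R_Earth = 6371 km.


h = 33069.563 km, el = 73.3 deg
d = -R_E*sin(el) + sqrt((R_E*sin(el))^2 + 2*R_E*h + h^2)
d = -6371.0000*sin(1.2793) + sqrt((6371.0000*0.9578225)^2 + 2*6371.0000*33069.563 + 33069.563^2)
d = 33295.7620 km

33295.7620 km


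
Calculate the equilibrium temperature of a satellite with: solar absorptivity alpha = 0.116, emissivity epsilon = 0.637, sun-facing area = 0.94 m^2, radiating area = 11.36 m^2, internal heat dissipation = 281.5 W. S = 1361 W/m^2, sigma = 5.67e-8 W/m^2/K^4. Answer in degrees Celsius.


Numerator = alpha*S*A_sun + Q_int = 0.116*1361*0.94 + 281.5 = 429.9034 W
Denominator = eps*sigma*A_rad = 0.637*5.67e-8*11.36 = 4.1029934e-07 W/K^4
T^4 = 1.04778e+09 K^4
T = 179.9151 K = -93.2349 C

-93.2349 degrees Celsius


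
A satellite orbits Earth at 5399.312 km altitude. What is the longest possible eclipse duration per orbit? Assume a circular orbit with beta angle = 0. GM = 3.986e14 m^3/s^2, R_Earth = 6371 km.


r = 11770.3120 km
T = 211.8078 min
Eclipse fraction = arcsin(R_E/r)/pi = arcsin(6371.0000/11770.3120)/pi
= arcsin(0.5412771)/pi = 0.182059
Eclipse duration = 0.182059 * 211.8078 = 38.5615 min

38.5615 minutes


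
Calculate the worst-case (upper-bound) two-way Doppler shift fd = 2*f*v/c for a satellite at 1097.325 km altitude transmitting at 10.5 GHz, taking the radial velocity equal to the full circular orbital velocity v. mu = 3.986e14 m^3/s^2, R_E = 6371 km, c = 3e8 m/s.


r = 7.468325e+06 m
v = sqrt(mu/r) = 7305.6194 m/s (worst-case radial velocity)
f = 10.5 GHz = 1.05e+10 Hz
fd = 2*f*v/c = 2*1.05e+10*7305.6194/3.0e+08
fd = 511393.3576 Hz

511393.3576 Hz


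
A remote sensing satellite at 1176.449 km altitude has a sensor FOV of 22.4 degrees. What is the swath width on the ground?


FOV = 22.4 deg = 0.3909538 rad
swath = 2 * alt * tan(FOV/2) = 2 * 1176.449 * tan(0.1954769)
swath = 2 * 1176.449 * 0.1980053
swath = 465.8863 km

465.8863 km


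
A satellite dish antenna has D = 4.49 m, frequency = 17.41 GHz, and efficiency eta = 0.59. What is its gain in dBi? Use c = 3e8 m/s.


lambda = c/f = 3e8 / 1.741e+10 = 0.01723148 m
G = eta*(pi*D/lambda)^2 = 0.59*(pi*4.49/0.01723148)^2
G = 395366.1392 (linear)
G = 10*log10(395366.1392) = 55.9700 dBi

55.9700 dBi


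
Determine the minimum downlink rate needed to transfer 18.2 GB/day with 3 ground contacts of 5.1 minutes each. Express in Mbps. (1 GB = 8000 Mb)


total contact time = 3 * 5.1 * 60 = 918.0000 s
data = 18.2 GB = 145600.0000 Mb
rate = 145600.0000 / 918.0000 = 158.6057 Mbps

158.6057 Mbps


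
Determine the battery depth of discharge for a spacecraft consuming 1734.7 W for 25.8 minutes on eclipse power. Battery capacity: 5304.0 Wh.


E_used = P * t / 60 = 1734.7 * 25.8 / 60 = 745.9210 Wh
DOD = E_used / E_total * 100 = 745.9210 / 5304.0 * 100
DOD = 14.0634 %

14.0634 %


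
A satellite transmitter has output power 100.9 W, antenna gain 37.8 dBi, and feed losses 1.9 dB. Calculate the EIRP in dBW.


Pt = 100.9 W = 20.0389 dBW
EIRP = Pt_dBW + Gt - losses = 20.0389 + 37.8 - 1.9 = 55.9389 dBW

55.9389 dBW


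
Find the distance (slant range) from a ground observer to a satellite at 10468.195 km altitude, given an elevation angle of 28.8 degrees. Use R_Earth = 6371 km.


h = 10468.195 km, el = 28.8 deg
d = -R_E*sin(el) + sqrt((R_E*sin(el))^2 + 2*R_E*h + h^2)
d = -6371.0000*sin(0.5026548) + sqrt((6371.0000*0.4817537)^2 + 2*6371.0000*10468.195 + 10468.195^2)
d = 12817.5078 km

12817.5078 km
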